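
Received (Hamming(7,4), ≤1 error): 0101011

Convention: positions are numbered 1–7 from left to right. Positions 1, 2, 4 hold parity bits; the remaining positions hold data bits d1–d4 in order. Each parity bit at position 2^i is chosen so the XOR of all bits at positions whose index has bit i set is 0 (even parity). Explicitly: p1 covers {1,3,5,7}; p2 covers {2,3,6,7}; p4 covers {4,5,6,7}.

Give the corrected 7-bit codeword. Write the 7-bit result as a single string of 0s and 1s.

0101010

s1 (pos 1,3,5,7): 0⊕0⊕0⊕1 = 1
s2 (pos 2,3,6,7): 1⊕0⊕1⊕1 = 1
s4 (pos 4,5,6,7): 1⊕0⊕1⊕1 = 1
Syndrome s4…s1 = 111 → error at position 7.
Flip position 7: 0101011 → 0101010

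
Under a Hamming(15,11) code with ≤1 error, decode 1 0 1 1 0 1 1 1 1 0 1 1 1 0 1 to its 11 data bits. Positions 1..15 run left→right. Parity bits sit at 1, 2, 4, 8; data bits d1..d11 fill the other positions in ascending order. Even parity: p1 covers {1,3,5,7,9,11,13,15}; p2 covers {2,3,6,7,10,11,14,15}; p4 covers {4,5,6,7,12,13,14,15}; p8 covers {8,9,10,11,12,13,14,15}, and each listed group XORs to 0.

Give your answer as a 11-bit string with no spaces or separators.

s1 (pos 1,3,5,7,9,11,13,15): 1⊕1⊕0⊕1⊕1⊕1⊕1⊕1 = 1
s2 (pos 2,3,6,7,10,11,14,15): 0⊕1⊕1⊕1⊕0⊕1⊕0⊕1 = 1
s4 (pos 4,5,6,7,12,13,14,15): 1⊕0⊕1⊕1⊕1⊕1⊕0⊕1 = 0
s8 (pos 8,9,10,11,12,13,14,15): 1⊕1⊕0⊕1⊕1⊕1⊕0⊕1 = 0
Syndrome s8…s1 = 0011 → error at position 3.
Flip position 3: 101101111011101 → 100101111011101
Read data bits from positions 3,5,6,7,9,10,11,12,13,14,15: 00111011101

00111011101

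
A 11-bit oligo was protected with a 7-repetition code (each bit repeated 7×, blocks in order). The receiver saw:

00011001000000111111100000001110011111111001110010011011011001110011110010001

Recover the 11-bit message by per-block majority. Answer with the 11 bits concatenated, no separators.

Block 1 (0001100): 2 ones → 0
Block 2 (1000000): 1 one → 0
Block 3 (1111111): 7 ones → 1
Block 4 (0000000): 0 ones → 0
Block 5 (1110011): 5 ones → 1
Block 6 (1111110): 6 ones → 1
Block 7 (0111001): 4 ones → 1
Block 8 (0011011): 4 ones → 1
Block 9 (0110011): 4 ones → 1
Block 10 (1001111): 5 ones → 1
Block 11 (0010001): 2 ones → 0

00101111110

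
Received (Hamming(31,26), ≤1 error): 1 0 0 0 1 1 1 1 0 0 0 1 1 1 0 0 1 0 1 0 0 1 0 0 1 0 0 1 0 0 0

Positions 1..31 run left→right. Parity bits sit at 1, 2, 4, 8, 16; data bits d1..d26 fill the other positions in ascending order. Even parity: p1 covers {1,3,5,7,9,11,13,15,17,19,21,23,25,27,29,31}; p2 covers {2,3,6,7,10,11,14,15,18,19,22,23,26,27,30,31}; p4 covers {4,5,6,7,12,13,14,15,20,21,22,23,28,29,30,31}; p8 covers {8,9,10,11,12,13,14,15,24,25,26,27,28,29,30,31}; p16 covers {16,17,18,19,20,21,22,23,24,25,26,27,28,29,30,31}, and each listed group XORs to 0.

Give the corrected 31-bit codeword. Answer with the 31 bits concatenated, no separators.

s1 (pos 1,3,5,7,9,11,13,15,17,19,21,23,25,27,29,31): 1⊕0⊕1⊕1⊕0⊕0⊕1⊕0⊕1⊕1⊕0⊕0⊕1⊕0⊕0⊕0 = 1
s2 (pos 2,3,6,7,10,11,14,15,18,19,22,23,26,27,30,31): 0⊕0⊕1⊕1⊕0⊕0⊕1⊕0⊕0⊕1⊕1⊕0⊕0⊕0⊕0⊕0 = 1
s4 (pos 4,5,6,7,12,13,14,15,20,21,22,23,28,29,30,31): 0⊕1⊕1⊕1⊕1⊕1⊕1⊕0⊕0⊕0⊕1⊕0⊕1⊕0⊕0⊕0 = 0
s8 (pos 8,9,10,11,12,13,14,15,24,25,26,27,28,29,30,31): 1⊕0⊕0⊕0⊕1⊕1⊕1⊕0⊕0⊕1⊕0⊕0⊕1⊕0⊕0⊕0 = 0
s16 (pos 16,17,18,19,20,21,22,23,24,25,26,27,28,29,30,31): 0⊕1⊕0⊕1⊕0⊕0⊕1⊕0⊕0⊕1⊕0⊕0⊕1⊕0⊕0⊕0 = 1
Syndrome s16…s1 = 10011 → error at position 19.
Flip position 19: 1000111100011100101001001001000 → 1000111100011100100001001001000

1000111100011100100001001001000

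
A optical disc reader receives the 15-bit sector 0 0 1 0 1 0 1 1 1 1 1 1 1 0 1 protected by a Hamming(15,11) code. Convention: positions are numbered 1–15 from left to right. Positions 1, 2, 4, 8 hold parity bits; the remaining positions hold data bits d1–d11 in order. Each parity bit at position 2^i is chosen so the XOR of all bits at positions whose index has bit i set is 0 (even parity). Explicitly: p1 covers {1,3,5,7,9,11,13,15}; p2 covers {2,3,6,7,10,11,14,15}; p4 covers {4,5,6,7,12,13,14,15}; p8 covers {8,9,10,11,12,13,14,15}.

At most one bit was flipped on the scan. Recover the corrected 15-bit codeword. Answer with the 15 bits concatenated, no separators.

001010111111100

s1 (pos 1,3,5,7,9,11,13,15): 0⊕1⊕1⊕1⊕1⊕1⊕1⊕1 = 1
s2 (pos 2,3,6,7,10,11,14,15): 0⊕1⊕0⊕1⊕1⊕1⊕0⊕1 = 1
s4 (pos 4,5,6,7,12,13,14,15): 0⊕1⊕0⊕1⊕1⊕1⊕0⊕1 = 1
s8 (pos 8,9,10,11,12,13,14,15): 1⊕1⊕1⊕1⊕1⊕1⊕0⊕1 = 1
Syndrome s8…s1 = 1111 → error at position 15.
Flip position 15: 001010111111101 → 001010111111100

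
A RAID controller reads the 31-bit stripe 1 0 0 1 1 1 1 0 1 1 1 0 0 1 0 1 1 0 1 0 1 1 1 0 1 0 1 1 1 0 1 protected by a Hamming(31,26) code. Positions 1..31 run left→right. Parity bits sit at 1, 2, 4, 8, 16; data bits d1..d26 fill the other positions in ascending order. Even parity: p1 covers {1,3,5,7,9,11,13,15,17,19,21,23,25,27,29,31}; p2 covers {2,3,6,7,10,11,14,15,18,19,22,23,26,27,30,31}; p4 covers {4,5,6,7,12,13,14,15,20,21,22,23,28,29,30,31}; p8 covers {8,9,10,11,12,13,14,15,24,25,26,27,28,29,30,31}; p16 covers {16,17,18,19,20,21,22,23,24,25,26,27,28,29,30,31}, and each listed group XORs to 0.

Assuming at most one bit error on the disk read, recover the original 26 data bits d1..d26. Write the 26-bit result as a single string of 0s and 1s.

s1 (pos 1,3,5,7,9,11,13,15,17,19,21,23,25,27,29,31): 1⊕0⊕1⊕1⊕1⊕1⊕0⊕0⊕1⊕1⊕1⊕1⊕1⊕1⊕1⊕1 = 1
s2 (pos 2,3,6,7,10,11,14,15,18,19,22,23,26,27,30,31): 0⊕0⊕1⊕1⊕1⊕1⊕1⊕0⊕0⊕1⊕1⊕1⊕0⊕1⊕0⊕1 = 0
s4 (pos 4,5,6,7,12,13,14,15,20,21,22,23,28,29,30,31): 1⊕1⊕1⊕1⊕0⊕0⊕1⊕0⊕0⊕1⊕1⊕1⊕1⊕1⊕0⊕1 = 1
s8 (pos 8,9,10,11,12,13,14,15,24,25,26,27,28,29,30,31): 0⊕1⊕1⊕1⊕0⊕0⊕1⊕0⊕0⊕1⊕0⊕1⊕1⊕1⊕0⊕1 = 1
s16 (pos 16,17,18,19,20,21,22,23,24,25,26,27,28,29,30,31): 1⊕1⊕0⊕1⊕0⊕1⊕1⊕1⊕0⊕1⊕0⊕1⊕1⊕1⊕0⊕1 = 1
Syndrome s16…s1 = 11101 → error at position 29.
Flip position 29: 1001111011100101101011101011101 → 1001111011100101101011101011001
Read data bits from positions 3,5,6,7,9,10,11,12,13,14,15,17,18,19,20,21,22,23,24,25,26,27,28,29,30,31: 01111110010101011101011001

01111110010101011101011001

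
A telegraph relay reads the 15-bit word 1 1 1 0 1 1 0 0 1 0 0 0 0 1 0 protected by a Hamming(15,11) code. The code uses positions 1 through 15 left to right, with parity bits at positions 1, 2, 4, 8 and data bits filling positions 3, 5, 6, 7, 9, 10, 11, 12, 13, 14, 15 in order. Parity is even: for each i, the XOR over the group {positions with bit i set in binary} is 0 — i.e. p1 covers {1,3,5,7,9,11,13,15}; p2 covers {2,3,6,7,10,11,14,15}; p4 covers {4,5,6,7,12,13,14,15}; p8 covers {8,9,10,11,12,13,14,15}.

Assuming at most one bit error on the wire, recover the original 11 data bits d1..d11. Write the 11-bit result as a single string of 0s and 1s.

11101000010

s1 (pos 1,3,5,7,9,11,13,15): 1⊕1⊕1⊕0⊕1⊕0⊕0⊕0 = 0
s2 (pos 2,3,6,7,10,11,14,15): 1⊕1⊕1⊕0⊕0⊕0⊕1⊕0 = 0
s4 (pos 4,5,6,7,12,13,14,15): 0⊕1⊕1⊕0⊕0⊕0⊕1⊕0 = 1
s8 (pos 8,9,10,11,12,13,14,15): 0⊕1⊕0⊕0⊕0⊕0⊕1⊕0 = 0
Syndrome s8…s1 = 0100 → error at position 4.
Flip position 4: 111011001000010 → 111111001000010
Read data bits from positions 3,5,6,7,9,10,11,12,13,14,15: 11101000010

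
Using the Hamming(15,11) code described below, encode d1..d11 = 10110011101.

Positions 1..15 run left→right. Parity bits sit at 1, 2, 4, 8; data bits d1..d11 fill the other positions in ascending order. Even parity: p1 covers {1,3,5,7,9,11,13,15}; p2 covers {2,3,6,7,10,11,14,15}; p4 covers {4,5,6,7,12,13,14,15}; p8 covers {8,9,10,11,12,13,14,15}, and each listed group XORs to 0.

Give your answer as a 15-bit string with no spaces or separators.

Place data at non-parity positions: p1 p2 1 p4 0 1 1 p8 0 0 1 1 1 0 1
p1 (pos 1,3,5,7,9,11,13,15): XOR of data positions = 1⊕0⊕1⊕0⊕1⊕1⊕1 = 1
p2 (pos 2,3,6,7,10,11,14,15): XOR of data positions = 1⊕1⊕1⊕0⊕1⊕0⊕1 = 1
p4 (pos 4,5,6,7,12,13,14,15): XOR of data positions = 0⊕1⊕1⊕1⊕1⊕0⊕1 = 1
p8 (pos 8,9,10,11,12,13,14,15): XOR of data positions = 0⊕0⊕1⊕1⊕1⊕0⊕1 = 0
Codeword: 111101100011101

111101100011101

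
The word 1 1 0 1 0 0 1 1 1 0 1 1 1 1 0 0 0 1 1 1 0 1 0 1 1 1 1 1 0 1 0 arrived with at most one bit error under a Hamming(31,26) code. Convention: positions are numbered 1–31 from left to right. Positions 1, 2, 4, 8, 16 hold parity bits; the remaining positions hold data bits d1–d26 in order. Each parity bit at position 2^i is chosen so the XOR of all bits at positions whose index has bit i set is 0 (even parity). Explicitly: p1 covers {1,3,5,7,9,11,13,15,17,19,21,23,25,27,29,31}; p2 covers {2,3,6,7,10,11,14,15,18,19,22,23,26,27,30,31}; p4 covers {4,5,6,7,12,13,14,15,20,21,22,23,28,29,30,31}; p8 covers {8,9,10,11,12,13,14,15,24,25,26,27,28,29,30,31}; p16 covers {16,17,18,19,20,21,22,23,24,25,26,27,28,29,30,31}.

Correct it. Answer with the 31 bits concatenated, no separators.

s1 (pos 1,3,5,7,9,11,13,15,17,19,21,23,25,27,29,31): 1⊕0⊕0⊕1⊕1⊕1⊕1⊕0⊕0⊕1⊕0⊕0⊕1⊕1⊕0⊕0 = 0
s2 (pos 2,3,6,7,10,11,14,15,18,19,22,23,26,27,30,31): 1⊕0⊕0⊕1⊕0⊕1⊕1⊕0⊕1⊕1⊕1⊕0⊕1⊕1⊕1⊕0 = 0
s4 (pos 4,5,6,7,12,13,14,15,20,21,22,23,28,29,30,31): 1⊕0⊕0⊕1⊕1⊕1⊕1⊕0⊕1⊕0⊕1⊕0⊕1⊕0⊕1⊕0 = 1
s8 (pos 8,9,10,11,12,13,14,15,24,25,26,27,28,29,30,31): 1⊕1⊕0⊕1⊕1⊕1⊕1⊕0⊕1⊕1⊕1⊕1⊕1⊕0⊕1⊕0 = 0
s16 (pos 16,17,18,19,20,21,22,23,24,25,26,27,28,29,30,31): 0⊕0⊕1⊕1⊕1⊕0⊕1⊕0⊕1⊕1⊕1⊕1⊕1⊕0⊕1⊕0 = 0
Syndrome s16…s1 = 00100 → error at position 4.
Flip position 4: 1101001110111100011101011111010 → 1100001110111100011101011111010

1100001110111100011101011111010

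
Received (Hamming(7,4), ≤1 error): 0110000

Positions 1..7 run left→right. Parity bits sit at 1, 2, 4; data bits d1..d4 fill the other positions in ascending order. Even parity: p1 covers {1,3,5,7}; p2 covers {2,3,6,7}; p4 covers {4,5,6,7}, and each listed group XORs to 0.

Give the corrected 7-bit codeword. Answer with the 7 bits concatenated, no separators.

1110000

s1 (pos 1,3,5,7): 0⊕1⊕0⊕0 = 1
s2 (pos 2,3,6,7): 1⊕1⊕0⊕0 = 0
s4 (pos 4,5,6,7): 0⊕0⊕0⊕0 = 0
Syndrome s4…s1 = 001 → error at position 1.
Flip position 1: 0110000 → 1110000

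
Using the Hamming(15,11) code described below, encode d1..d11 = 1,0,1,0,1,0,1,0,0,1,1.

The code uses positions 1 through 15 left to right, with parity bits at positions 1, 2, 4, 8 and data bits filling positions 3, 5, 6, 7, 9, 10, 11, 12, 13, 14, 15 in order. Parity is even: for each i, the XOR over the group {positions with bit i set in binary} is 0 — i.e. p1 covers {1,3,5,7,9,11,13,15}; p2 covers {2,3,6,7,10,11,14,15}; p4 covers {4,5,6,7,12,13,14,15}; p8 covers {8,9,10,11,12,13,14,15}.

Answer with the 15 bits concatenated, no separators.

Place data at non-parity positions: p1 p2 1 p4 0 1 0 p8 1 0 1 0 0 1 1
p1 (pos 1,3,5,7,9,11,13,15): XOR of data positions = 1⊕0⊕0⊕1⊕1⊕0⊕1 = 0
p2 (pos 2,3,6,7,10,11,14,15): XOR of data positions = 1⊕1⊕0⊕0⊕1⊕1⊕1 = 1
p4 (pos 4,5,6,7,12,13,14,15): XOR of data positions = 0⊕1⊕0⊕0⊕0⊕1⊕1 = 1
p8 (pos 8,9,10,11,12,13,14,15): XOR of data positions = 1⊕0⊕1⊕0⊕0⊕1⊕1 = 0
Codeword: 011101001010011

011101001010011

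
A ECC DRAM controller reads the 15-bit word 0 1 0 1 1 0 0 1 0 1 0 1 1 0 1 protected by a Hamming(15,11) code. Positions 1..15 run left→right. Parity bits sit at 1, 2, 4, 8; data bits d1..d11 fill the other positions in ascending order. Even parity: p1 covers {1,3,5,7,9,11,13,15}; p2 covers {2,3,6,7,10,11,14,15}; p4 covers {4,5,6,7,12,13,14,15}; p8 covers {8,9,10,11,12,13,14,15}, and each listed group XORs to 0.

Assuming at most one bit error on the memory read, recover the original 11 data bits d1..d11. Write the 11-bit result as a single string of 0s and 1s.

01000101100

s1 (pos 1,3,5,7,9,11,13,15): 0⊕0⊕1⊕0⊕0⊕0⊕1⊕1 = 1
s2 (pos 2,3,6,7,10,11,14,15): 1⊕0⊕0⊕0⊕1⊕0⊕0⊕1 = 1
s4 (pos 4,5,6,7,12,13,14,15): 1⊕1⊕0⊕0⊕1⊕1⊕0⊕1 = 1
s8 (pos 8,9,10,11,12,13,14,15): 1⊕0⊕1⊕0⊕1⊕1⊕0⊕1 = 1
Syndrome s8…s1 = 1111 → error at position 15.
Flip position 15: 010110010101101 → 010110010101100
Read data bits from positions 3,5,6,7,9,10,11,12,13,14,15: 01000101100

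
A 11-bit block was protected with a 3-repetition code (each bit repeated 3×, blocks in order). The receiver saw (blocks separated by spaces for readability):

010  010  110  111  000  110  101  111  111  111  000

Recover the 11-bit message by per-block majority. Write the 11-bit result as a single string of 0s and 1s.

Block 1 (010): 1 one → 0
Block 2 (010): 1 one → 0
Block 3 (110): 2 ones → 1
Block 4 (111): 3 ones → 1
Block 5 (000): 0 ones → 0
Block 6 (110): 2 ones → 1
Block 7 (101): 2 ones → 1
Block 8 (111): 3 ones → 1
Block 9 (111): 3 ones → 1
Block 10 (111): 3 ones → 1
Block 11 (000): 0 ones → 0

00110111110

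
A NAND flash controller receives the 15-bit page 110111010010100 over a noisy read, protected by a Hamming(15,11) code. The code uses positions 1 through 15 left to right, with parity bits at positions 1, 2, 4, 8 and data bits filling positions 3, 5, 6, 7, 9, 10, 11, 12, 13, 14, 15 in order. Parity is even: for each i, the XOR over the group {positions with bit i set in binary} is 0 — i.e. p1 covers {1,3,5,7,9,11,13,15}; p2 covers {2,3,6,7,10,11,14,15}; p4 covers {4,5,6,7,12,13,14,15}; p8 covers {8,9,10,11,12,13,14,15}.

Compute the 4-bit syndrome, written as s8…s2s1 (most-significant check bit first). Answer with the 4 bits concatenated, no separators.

s1 (pos 1,3,5,7,9,11,13,15): 1⊕0⊕1⊕0⊕0⊕1⊕1⊕0 = 0
s2 (pos 2,3,6,7,10,11,14,15): 1⊕0⊕1⊕0⊕0⊕1⊕0⊕0 = 1
s4 (pos 4,5,6,7,12,13,14,15): 1⊕1⊕1⊕0⊕0⊕1⊕0⊕0 = 0
s8 (pos 8,9,10,11,12,13,14,15): 1⊕0⊕0⊕1⊕0⊕1⊕0⊕0 = 1
Syndrome s8…s1 = 1010 → error at position 10.

1010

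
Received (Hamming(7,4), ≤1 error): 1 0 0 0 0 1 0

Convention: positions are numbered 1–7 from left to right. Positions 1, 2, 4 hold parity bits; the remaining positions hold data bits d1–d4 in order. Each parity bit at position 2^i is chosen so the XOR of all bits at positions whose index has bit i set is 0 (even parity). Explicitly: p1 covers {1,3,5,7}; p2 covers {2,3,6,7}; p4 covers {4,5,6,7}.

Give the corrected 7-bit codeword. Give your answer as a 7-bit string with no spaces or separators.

1000011

s1 (pos 1,3,5,7): 1⊕0⊕0⊕0 = 1
s2 (pos 2,3,6,7): 0⊕0⊕1⊕0 = 1
s4 (pos 4,5,6,7): 0⊕0⊕1⊕0 = 1
Syndrome s4…s1 = 111 → error at position 7.
Flip position 7: 1000010 → 1000011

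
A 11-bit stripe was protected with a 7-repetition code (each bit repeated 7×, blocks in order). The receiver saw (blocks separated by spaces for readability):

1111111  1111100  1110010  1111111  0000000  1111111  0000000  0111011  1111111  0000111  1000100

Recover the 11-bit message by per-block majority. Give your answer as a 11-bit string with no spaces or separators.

11110101100

Block 1 (1111111): 7 ones → 1
Block 2 (1111100): 5 ones → 1
Block 3 (1110010): 4 ones → 1
Block 4 (1111111): 7 ones → 1
Block 5 (0000000): 0 ones → 0
Block 6 (1111111): 7 ones → 1
Block 7 (0000000): 0 ones → 0
Block 8 (0111011): 5 ones → 1
Block 9 (1111111): 7 ones → 1
Block 10 (0000111): 3 ones → 0
Block 11 (1000100): 2 ones → 0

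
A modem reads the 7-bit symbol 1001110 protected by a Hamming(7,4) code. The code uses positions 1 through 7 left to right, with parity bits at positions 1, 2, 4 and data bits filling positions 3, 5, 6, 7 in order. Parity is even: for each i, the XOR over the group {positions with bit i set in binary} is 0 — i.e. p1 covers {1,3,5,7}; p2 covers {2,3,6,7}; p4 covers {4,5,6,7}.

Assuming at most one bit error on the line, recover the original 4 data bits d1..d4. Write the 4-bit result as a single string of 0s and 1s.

0100

s1 (pos 1,3,5,7): 1⊕0⊕1⊕0 = 0
s2 (pos 2,3,6,7): 0⊕0⊕1⊕0 = 1
s4 (pos 4,5,6,7): 1⊕1⊕1⊕0 = 1
Syndrome s4…s1 = 110 → error at position 6.
Flip position 6: 1001110 → 1001100
Read data bits from positions 3,5,6,7: 0100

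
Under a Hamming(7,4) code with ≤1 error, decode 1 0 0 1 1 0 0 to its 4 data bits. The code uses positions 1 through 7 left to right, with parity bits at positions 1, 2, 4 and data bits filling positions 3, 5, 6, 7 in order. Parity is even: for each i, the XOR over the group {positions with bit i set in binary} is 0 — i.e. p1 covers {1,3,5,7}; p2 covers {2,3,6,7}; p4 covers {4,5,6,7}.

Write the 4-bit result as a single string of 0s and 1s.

s1 (pos 1,3,5,7): 1⊕0⊕1⊕0 = 0
s2 (pos 2,3,6,7): 0⊕0⊕0⊕0 = 0
s4 (pos 4,5,6,7): 1⊕1⊕0⊕0 = 0
Syndrome s4…s1 = 000 → no error.
Read data bits from positions 3,5,6,7: 0100

0100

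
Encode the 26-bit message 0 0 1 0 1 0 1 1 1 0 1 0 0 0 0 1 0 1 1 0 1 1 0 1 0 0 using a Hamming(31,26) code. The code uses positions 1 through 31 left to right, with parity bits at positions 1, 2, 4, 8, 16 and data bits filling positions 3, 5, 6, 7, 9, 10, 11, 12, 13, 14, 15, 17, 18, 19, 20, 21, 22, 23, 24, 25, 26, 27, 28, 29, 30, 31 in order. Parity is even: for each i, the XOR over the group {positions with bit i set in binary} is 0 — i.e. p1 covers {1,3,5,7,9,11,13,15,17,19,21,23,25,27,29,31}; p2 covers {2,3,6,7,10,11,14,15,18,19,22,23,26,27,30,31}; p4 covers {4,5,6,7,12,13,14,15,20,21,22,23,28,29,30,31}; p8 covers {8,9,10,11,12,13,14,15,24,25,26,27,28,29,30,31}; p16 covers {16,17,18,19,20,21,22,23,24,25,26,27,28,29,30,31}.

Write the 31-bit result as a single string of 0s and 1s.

0001010110111010000010110110100

Place data at non-parity positions: p1 p2 0 p4 0 1 0 p8 1 0 1 1 1 0 1 p16 0 0 0 0 1 0 1 1 0 1 1 0 1 0 0
p1 (pos 1,3,5,7,9,11,13,15,17,19,21,23,25,27,29,31): XOR of data positions = 0⊕0⊕0⊕1⊕1⊕1⊕1⊕0⊕0⊕1⊕1⊕0⊕1⊕1⊕0 = 0
p2 (pos 2,3,6,7,10,11,14,15,18,19,22,23,26,27,30,31): XOR of data positions = 0⊕1⊕0⊕0⊕1⊕0⊕1⊕0⊕0⊕0⊕1⊕1⊕1⊕0⊕0 = 0
p4 (pos 4,5,6,7,12,13,14,15,20,21,22,23,28,29,30,31): XOR of data positions = 0⊕1⊕0⊕1⊕1⊕0⊕1⊕0⊕1⊕0⊕1⊕0⊕1⊕0⊕0 = 1
p8 (pos 8,9,10,11,12,13,14,15,24,25,26,27,28,29,30,31): XOR of data positions = 1⊕0⊕1⊕1⊕1⊕0⊕1⊕1⊕0⊕1⊕1⊕0⊕1⊕0⊕0 = 1
p16 (pos 16,17,18,19,20,21,22,23,24,25,26,27,28,29,30,31): XOR of data positions = 0⊕0⊕0⊕0⊕1⊕0⊕1⊕1⊕0⊕1⊕1⊕0⊕1⊕0⊕0 = 0
Codeword: 0001010110111010000010110110100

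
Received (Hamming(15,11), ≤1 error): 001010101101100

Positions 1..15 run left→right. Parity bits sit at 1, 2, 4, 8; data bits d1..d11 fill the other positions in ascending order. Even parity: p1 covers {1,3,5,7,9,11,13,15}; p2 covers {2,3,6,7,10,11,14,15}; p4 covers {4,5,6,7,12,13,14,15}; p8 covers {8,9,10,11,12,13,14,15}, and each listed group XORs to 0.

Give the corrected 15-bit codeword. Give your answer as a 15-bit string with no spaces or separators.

000010101101100

s1 (pos 1,3,5,7,9,11,13,15): 0⊕1⊕1⊕1⊕1⊕0⊕1⊕0 = 1
s2 (pos 2,3,6,7,10,11,14,15): 0⊕1⊕0⊕1⊕1⊕0⊕0⊕0 = 1
s4 (pos 4,5,6,7,12,13,14,15): 0⊕1⊕0⊕1⊕1⊕1⊕0⊕0 = 0
s8 (pos 8,9,10,11,12,13,14,15): 0⊕1⊕1⊕0⊕1⊕1⊕0⊕0 = 0
Syndrome s8…s1 = 0011 → error at position 3.
Flip position 3: 001010101101100 → 000010101101100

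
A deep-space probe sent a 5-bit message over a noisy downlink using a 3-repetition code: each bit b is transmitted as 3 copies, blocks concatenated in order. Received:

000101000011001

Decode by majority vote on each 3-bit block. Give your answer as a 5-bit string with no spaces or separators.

01010

Block 1 (000): 0 ones → 0
Block 2 (101): 2 ones → 1
Block 3 (000): 0 ones → 0
Block 4 (011): 2 ones → 1
Block 5 (001): 1 one → 0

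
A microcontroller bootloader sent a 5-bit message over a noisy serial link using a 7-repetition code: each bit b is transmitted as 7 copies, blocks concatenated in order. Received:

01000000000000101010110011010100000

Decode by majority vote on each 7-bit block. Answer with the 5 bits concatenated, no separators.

Block 1 (0100000): 1 one → 0
Block 2 (0000000): 0 ones → 0
Block 3 (1010101): 4 ones → 1
Block 4 (1001101): 4 ones → 1
Block 5 (0100000): 1 one → 0

00110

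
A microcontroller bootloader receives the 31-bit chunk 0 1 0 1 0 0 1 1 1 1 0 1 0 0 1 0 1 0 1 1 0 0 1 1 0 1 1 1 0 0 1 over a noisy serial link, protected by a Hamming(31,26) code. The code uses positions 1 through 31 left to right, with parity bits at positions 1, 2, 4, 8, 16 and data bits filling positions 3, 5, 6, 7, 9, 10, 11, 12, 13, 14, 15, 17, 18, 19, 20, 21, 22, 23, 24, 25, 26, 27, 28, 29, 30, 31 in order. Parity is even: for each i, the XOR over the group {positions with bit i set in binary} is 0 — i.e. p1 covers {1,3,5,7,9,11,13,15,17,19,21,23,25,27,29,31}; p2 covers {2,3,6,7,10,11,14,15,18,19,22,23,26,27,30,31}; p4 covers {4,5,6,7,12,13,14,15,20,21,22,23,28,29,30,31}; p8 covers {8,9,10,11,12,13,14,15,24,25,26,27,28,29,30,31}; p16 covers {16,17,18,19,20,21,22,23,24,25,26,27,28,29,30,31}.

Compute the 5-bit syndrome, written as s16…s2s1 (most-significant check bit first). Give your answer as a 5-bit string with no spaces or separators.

10010

s1 (pos 1,3,5,7,9,11,13,15,17,19,21,23,25,27,29,31): 0⊕0⊕0⊕1⊕1⊕0⊕0⊕1⊕1⊕1⊕0⊕1⊕0⊕1⊕0⊕1 = 0
s2 (pos 2,3,6,7,10,11,14,15,18,19,22,23,26,27,30,31): 1⊕0⊕0⊕1⊕1⊕0⊕0⊕1⊕0⊕1⊕0⊕1⊕1⊕1⊕0⊕1 = 1
s4 (pos 4,5,6,7,12,13,14,15,20,21,22,23,28,29,30,31): 1⊕0⊕0⊕1⊕1⊕0⊕0⊕1⊕1⊕0⊕0⊕1⊕1⊕0⊕0⊕1 = 0
s8 (pos 8,9,10,11,12,13,14,15,24,25,26,27,28,29,30,31): 1⊕1⊕1⊕0⊕1⊕0⊕0⊕1⊕1⊕0⊕1⊕1⊕1⊕0⊕0⊕1 = 0
s16 (pos 16,17,18,19,20,21,22,23,24,25,26,27,28,29,30,31): 0⊕1⊕0⊕1⊕1⊕0⊕0⊕1⊕1⊕0⊕1⊕1⊕1⊕0⊕0⊕1 = 1
Syndrome s16…s1 = 10010 → error at position 18.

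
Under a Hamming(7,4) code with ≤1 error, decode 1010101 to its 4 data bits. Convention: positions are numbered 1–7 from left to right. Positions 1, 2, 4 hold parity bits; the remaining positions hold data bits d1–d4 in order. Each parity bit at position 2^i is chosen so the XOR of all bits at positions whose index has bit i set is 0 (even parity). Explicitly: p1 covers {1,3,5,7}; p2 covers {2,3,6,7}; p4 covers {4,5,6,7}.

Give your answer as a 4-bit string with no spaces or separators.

s1 (pos 1,3,5,7): 1⊕1⊕1⊕1 = 0
s2 (pos 2,3,6,7): 0⊕1⊕0⊕1 = 0
s4 (pos 4,5,6,7): 0⊕1⊕0⊕1 = 0
Syndrome s4…s1 = 000 → no error.
Read data bits from positions 3,5,6,7: 1101

1101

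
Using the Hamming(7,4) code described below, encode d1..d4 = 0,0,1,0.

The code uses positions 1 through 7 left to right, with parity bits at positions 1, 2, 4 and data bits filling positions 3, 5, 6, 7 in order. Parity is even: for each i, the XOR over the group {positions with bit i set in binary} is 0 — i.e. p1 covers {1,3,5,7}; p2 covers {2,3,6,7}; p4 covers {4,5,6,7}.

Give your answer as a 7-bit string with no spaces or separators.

0101010

Place data at non-parity positions: p1 p2 0 p4 0 1 0
p1 (pos 1,3,5,7): XOR of data positions = 0⊕0⊕0 = 0
p2 (pos 2,3,6,7): XOR of data positions = 0⊕1⊕0 = 1
p4 (pos 4,5,6,7): XOR of data positions = 0⊕1⊕0 = 1
Codeword: 0101010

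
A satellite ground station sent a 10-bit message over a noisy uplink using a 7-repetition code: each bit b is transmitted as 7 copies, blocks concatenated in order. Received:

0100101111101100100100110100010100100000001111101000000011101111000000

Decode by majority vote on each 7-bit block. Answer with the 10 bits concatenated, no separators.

Block 1 (0100101): 3 ones → 0
Block 2 (1111011): 6 ones → 1
Block 3 (0010010): 2 ones → 0
Block 4 (0110100): 3 ones → 0
Block 5 (0101001): 3 ones → 0
Block 6 (0000000): 0 ones → 0
Block 7 (1111101): 6 ones → 1
Block 8 (0000000): 0 ones → 0
Block 9 (1110111): 6 ones → 1
Block 10 (1000000): 1 one → 0

0100001010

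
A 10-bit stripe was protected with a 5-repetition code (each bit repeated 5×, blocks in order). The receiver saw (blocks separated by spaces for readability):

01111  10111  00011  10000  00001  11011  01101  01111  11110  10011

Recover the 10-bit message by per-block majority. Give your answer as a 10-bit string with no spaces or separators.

Block 1 (01111): 4 ones → 1
Block 2 (10111): 4 ones → 1
Block 3 (00011): 2 ones → 0
Block 4 (10000): 1 one → 0
Block 5 (00001): 1 one → 0
Block 6 (11011): 4 ones → 1
Block 7 (01101): 3 ones → 1
Block 8 (01111): 4 ones → 1
Block 9 (11110): 4 ones → 1
Block 10 (10011): 3 ones → 1

1100011111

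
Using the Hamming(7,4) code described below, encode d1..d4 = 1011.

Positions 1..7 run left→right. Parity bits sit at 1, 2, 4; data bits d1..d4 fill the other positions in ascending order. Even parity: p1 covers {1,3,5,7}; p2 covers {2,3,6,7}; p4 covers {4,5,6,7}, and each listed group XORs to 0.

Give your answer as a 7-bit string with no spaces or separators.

0110011

Place data at non-parity positions: p1 p2 1 p4 0 1 1
p1 (pos 1,3,5,7): XOR of data positions = 1⊕0⊕1 = 0
p2 (pos 2,3,6,7): XOR of data positions = 1⊕1⊕1 = 1
p4 (pos 4,5,6,7): XOR of data positions = 0⊕1⊕1 = 0
Codeword: 0110011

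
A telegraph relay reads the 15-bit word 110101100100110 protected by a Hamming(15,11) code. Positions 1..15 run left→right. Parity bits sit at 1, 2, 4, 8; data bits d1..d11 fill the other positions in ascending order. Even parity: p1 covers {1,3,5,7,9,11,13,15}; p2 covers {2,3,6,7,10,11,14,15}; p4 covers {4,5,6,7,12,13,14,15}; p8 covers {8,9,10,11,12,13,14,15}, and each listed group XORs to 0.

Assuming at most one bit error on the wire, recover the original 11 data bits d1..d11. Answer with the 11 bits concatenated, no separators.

s1 (pos 1,3,5,7,9,11,13,15): 1⊕0⊕0⊕1⊕0⊕0⊕1⊕0 = 1
s2 (pos 2,3,6,7,10,11,14,15): 1⊕0⊕1⊕1⊕1⊕0⊕1⊕0 = 1
s4 (pos 4,5,6,7,12,13,14,15): 1⊕0⊕1⊕1⊕0⊕1⊕1⊕0 = 1
s8 (pos 8,9,10,11,12,13,14,15): 0⊕0⊕1⊕0⊕0⊕1⊕1⊕0 = 1
Syndrome s8…s1 = 1111 → error at position 15.
Flip position 15: 110101100100110 → 110101100100111
Read data bits from positions 3,5,6,7,9,10,11,12,13,14,15: 00110100111

00110100111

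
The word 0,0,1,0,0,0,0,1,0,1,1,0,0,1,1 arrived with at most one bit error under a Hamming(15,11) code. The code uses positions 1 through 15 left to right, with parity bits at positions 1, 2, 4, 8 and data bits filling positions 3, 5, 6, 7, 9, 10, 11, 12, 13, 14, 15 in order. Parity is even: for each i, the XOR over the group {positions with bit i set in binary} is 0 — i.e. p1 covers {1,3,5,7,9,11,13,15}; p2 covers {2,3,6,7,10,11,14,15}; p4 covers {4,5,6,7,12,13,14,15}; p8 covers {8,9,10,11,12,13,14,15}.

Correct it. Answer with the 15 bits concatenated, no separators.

001000010100011

s1 (pos 1,3,5,7,9,11,13,15): 0⊕1⊕0⊕0⊕0⊕1⊕0⊕1 = 1
s2 (pos 2,3,6,7,10,11,14,15): 0⊕1⊕0⊕0⊕1⊕1⊕1⊕1 = 1
s4 (pos 4,5,6,7,12,13,14,15): 0⊕0⊕0⊕0⊕0⊕0⊕1⊕1 = 0
s8 (pos 8,9,10,11,12,13,14,15): 1⊕0⊕1⊕1⊕0⊕0⊕1⊕1 = 1
Syndrome s8…s1 = 1011 → error at position 11.
Flip position 11: 001000010110011 → 001000010100011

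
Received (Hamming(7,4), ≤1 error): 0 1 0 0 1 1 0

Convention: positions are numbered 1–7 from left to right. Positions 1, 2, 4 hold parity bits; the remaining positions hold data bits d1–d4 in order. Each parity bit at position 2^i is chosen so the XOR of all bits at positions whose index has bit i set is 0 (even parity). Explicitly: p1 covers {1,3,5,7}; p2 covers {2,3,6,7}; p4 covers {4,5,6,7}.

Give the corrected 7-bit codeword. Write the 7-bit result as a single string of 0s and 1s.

1100110

s1 (pos 1,3,5,7): 0⊕0⊕1⊕0 = 1
s2 (pos 2,3,6,7): 1⊕0⊕1⊕0 = 0
s4 (pos 4,5,6,7): 0⊕1⊕1⊕0 = 0
Syndrome s4…s1 = 001 → error at position 1.
Flip position 1: 0100110 → 1100110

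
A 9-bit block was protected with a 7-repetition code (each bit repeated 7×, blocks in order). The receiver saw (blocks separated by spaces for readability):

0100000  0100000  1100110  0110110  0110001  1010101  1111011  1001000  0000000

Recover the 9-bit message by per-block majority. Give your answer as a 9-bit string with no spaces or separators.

Block 1 (0100000): 1 one → 0
Block 2 (0100000): 1 one → 0
Block 3 (1100110): 4 ones → 1
Block 4 (0110110): 4 ones → 1
Block 5 (0110001): 3 ones → 0
Block 6 (1010101): 4 ones → 1
Block 7 (1111011): 6 ones → 1
Block 8 (1001000): 2 ones → 0
Block 9 (0000000): 0 ones → 0

001101100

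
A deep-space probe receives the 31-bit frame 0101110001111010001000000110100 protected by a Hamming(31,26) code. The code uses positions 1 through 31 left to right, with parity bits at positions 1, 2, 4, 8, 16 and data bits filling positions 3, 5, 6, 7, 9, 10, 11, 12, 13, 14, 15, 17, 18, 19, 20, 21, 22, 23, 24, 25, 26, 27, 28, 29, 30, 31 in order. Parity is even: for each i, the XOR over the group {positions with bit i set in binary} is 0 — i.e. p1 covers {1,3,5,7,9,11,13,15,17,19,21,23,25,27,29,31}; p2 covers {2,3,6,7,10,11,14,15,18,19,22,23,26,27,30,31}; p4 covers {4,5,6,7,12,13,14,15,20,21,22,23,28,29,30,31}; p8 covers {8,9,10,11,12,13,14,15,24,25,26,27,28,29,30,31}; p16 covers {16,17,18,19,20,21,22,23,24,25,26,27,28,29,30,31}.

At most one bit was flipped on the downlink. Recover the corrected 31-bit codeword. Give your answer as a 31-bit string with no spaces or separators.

0101010001111010001000000110100

s1 (pos 1,3,5,7,9,11,13,15,17,19,21,23,25,27,29,31): 0⊕0⊕1⊕0⊕0⊕1⊕1⊕1⊕0⊕1⊕0⊕0⊕0⊕1⊕1⊕0 = 1
s2 (pos 2,3,6,7,10,11,14,15,18,19,22,23,26,27,30,31): 1⊕0⊕1⊕0⊕1⊕1⊕0⊕1⊕0⊕1⊕0⊕0⊕1⊕1⊕0⊕0 = 0
s4 (pos 4,5,6,7,12,13,14,15,20,21,22,23,28,29,30,31): 1⊕1⊕1⊕0⊕1⊕1⊕0⊕1⊕0⊕0⊕0⊕0⊕0⊕1⊕0⊕0 = 1
s8 (pos 8,9,10,11,12,13,14,15,24,25,26,27,28,29,30,31): 0⊕0⊕1⊕1⊕1⊕1⊕0⊕1⊕0⊕0⊕1⊕1⊕0⊕1⊕0⊕0 = 0
s16 (pos 16,17,18,19,20,21,22,23,24,25,26,27,28,29,30,31): 0⊕0⊕0⊕1⊕0⊕0⊕0⊕0⊕0⊕0⊕1⊕1⊕0⊕1⊕0⊕0 = 0
Syndrome s16…s1 = 00101 → error at position 5.
Flip position 5: 0101110001111010001000000110100 → 0101010001111010001000000110100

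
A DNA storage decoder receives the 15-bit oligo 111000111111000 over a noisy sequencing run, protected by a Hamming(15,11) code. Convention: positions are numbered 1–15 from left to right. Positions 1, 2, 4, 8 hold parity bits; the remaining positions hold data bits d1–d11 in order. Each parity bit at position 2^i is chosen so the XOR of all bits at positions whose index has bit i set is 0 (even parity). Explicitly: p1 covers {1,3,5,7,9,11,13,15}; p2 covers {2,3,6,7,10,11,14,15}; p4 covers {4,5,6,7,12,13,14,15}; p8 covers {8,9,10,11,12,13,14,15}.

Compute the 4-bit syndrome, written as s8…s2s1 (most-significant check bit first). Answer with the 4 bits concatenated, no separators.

1011

s1 (pos 1,3,5,7,9,11,13,15): 1⊕1⊕0⊕1⊕1⊕1⊕0⊕0 = 1
s2 (pos 2,3,6,7,10,11,14,15): 1⊕1⊕0⊕1⊕1⊕1⊕0⊕0 = 1
s4 (pos 4,5,6,7,12,13,14,15): 0⊕0⊕0⊕1⊕1⊕0⊕0⊕0 = 0
s8 (pos 8,9,10,11,12,13,14,15): 1⊕1⊕1⊕1⊕1⊕0⊕0⊕0 = 1
Syndrome s8…s1 = 1011 → error at position 11.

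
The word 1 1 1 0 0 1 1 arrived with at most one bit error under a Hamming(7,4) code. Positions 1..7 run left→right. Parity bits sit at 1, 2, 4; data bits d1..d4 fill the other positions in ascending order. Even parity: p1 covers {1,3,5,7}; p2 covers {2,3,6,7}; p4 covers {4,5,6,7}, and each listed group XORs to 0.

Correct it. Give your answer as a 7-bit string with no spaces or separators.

s1 (pos 1,3,5,7): 1⊕1⊕0⊕1 = 1
s2 (pos 2,3,6,7): 1⊕1⊕1⊕1 = 0
s4 (pos 4,5,6,7): 0⊕0⊕1⊕1 = 0
Syndrome s4…s1 = 001 → error at position 1.
Flip position 1: 1110011 → 0110011

0110011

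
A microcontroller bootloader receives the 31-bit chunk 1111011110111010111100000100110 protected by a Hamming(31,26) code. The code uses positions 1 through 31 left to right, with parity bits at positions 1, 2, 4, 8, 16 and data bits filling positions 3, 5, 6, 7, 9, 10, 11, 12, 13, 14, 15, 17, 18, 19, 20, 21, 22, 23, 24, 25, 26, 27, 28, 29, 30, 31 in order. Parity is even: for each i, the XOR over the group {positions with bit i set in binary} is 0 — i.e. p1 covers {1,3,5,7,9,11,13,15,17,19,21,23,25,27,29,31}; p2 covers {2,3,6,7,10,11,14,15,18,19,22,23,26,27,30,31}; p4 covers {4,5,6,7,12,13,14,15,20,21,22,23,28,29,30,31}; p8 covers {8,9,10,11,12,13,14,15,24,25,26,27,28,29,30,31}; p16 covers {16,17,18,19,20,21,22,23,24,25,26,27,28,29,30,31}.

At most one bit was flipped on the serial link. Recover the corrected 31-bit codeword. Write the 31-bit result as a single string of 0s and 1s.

s1 (pos 1,3,5,7,9,11,13,15,17,19,21,23,25,27,29,31): 1⊕1⊕0⊕1⊕1⊕1⊕1⊕1⊕1⊕1⊕0⊕0⊕0⊕0⊕1⊕0 = 0
s2 (pos 2,3,6,7,10,11,14,15,18,19,22,23,26,27,30,31): 1⊕1⊕1⊕1⊕0⊕1⊕0⊕1⊕1⊕1⊕0⊕0⊕1⊕0⊕1⊕0 = 0
s4 (pos 4,5,6,7,12,13,14,15,20,21,22,23,28,29,30,31): 1⊕0⊕1⊕1⊕1⊕1⊕0⊕1⊕1⊕0⊕0⊕0⊕0⊕1⊕1⊕0 = 1
s8 (pos 8,9,10,11,12,13,14,15,24,25,26,27,28,29,30,31): 1⊕1⊕0⊕1⊕1⊕1⊕0⊕1⊕0⊕0⊕1⊕0⊕0⊕1⊕1⊕0 = 1
s16 (pos 16,17,18,19,20,21,22,23,24,25,26,27,28,29,30,31): 0⊕1⊕1⊕1⊕1⊕0⊕0⊕0⊕0⊕0⊕1⊕0⊕0⊕1⊕1⊕0 = 1
Syndrome s16…s1 = 11100 → error at position 28.
Flip position 28: 1111011110111010111100000100110 → 1111011110111010111100000101110

1111011110111010111100000101110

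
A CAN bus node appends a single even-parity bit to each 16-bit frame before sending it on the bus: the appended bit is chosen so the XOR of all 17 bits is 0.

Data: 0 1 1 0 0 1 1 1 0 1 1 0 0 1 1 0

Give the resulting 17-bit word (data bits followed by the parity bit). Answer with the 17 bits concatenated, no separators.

XOR of the 16 data bits: 0⊕1⊕1⊕0⊕0⊕1⊕1⊕1⊕0⊕1⊕1⊕0⊕0⊕1⊕1⊕0 = 1
Parity bit = 1 (so all 17 bits XOR to 0).

01100111011001101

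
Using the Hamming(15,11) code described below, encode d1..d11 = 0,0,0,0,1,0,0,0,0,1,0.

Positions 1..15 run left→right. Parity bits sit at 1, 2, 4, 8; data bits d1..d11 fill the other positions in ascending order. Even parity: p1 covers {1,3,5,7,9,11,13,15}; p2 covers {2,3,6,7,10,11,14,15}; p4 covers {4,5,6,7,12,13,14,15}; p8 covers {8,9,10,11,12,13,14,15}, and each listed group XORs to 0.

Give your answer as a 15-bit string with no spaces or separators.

Place data at non-parity positions: p1 p2 0 p4 0 0 0 p8 1 0 0 0 0 1 0
p1 (pos 1,3,5,7,9,11,13,15): XOR of data positions = 0⊕0⊕0⊕1⊕0⊕0⊕0 = 1
p2 (pos 2,3,6,7,10,11,14,15): XOR of data positions = 0⊕0⊕0⊕0⊕0⊕1⊕0 = 1
p4 (pos 4,5,6,7,12,13,14,15): XOR of data positions = 0⊕0⊕0⊕0⊕0⊕1⊕0 = 1
p8 (pos 8,9,10,11,12,13,14,15): XOR of data positions = 1⊕0⊕0⊕0⊕0⊕1⊕0 = 0
Codeword: 110100001000010

110100001000010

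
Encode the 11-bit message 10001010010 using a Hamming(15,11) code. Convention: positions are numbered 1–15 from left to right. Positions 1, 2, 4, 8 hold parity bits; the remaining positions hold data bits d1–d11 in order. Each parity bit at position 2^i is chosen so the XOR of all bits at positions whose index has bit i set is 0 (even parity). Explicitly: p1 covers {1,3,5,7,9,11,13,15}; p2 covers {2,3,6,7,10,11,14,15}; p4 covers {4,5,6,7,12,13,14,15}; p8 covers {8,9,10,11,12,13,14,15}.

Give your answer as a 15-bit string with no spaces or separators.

Place data at non-parity positions: p1 p2 1 p4 0 0 0 p8 1 0 1 0 0 1 0
p1 (pos 1,3,5,7,9,11,13,15): XOR of data positions = 1⊕0⊕0⊕1⊕1⊕0⊕0 = 1
p2 (pos 2,3,6,7,10,11,14,15): XOR of data positions = 1⊕0⊕0⊕0⊕1⊕1⊕0 = 1
p4 (pos 4,5,6,7,12,13,14,15): XOR of data positions = 0⊕0⊕0⊕0⊕0⊕1⊕0 = 1
p8 (pos 8,9,10,11,12,13,14,15): XOR of data positions = 1⊕0⊕1⊕0⊕0⊕1⊕0 = 1
Codeword: 111100011010010

111100011010010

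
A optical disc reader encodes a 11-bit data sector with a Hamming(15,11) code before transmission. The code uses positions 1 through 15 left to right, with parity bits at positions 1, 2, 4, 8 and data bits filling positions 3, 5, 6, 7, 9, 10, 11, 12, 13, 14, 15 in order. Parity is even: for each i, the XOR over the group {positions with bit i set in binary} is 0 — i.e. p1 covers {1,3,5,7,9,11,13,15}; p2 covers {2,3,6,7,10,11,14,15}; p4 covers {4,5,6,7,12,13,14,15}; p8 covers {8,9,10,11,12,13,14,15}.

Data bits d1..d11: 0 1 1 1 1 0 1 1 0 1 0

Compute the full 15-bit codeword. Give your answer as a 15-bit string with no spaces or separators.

000111101011010

Place data at non-parity positions: p1 p2 0 p4 1 1 1 p8 1 0 1 1 0 1 0
p1 (pos 1,3,5,7,9,11,13,15): XOR of data positions = 0⊕1⊕1⊕1⊕1⊕0⊕0 = 0
p2 (pos 2,3,6,7,10,11,14,15): XOR of data positions = 0⊕1⊕1⊕0⊕1⊕1⊕0 = 0
p4 (pos 4,5,6,7,12,13,14,15): XOR of data positions = 1⊕1⊕1⊕1⊕0⊕1⊕0 = 1
p8 (pos 8,9,10,11,12,13,14,15): XOR of data positions = 1⊕0⊕1⊕1⊕0⊕1⊕0 = 0
Codeword: 000111101011010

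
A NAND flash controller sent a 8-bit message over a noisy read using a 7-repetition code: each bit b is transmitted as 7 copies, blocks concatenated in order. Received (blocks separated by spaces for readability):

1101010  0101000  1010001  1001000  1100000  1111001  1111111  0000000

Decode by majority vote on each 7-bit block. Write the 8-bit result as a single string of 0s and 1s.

Block 1 (1101010): 4 ones → 1
Block 2 (0101000): 2 ones → 0
Block 3 (1010001): 3 ones → 0
Block 4 (1001000): 2 ones → 0
Block 5 (1100000): 2 ones → 0
Block 6 (1111001): 5 ones → 1
Block 7 (1111111): 7 ones → 1
Block 8 (0000000): 0 ones → 0

10000110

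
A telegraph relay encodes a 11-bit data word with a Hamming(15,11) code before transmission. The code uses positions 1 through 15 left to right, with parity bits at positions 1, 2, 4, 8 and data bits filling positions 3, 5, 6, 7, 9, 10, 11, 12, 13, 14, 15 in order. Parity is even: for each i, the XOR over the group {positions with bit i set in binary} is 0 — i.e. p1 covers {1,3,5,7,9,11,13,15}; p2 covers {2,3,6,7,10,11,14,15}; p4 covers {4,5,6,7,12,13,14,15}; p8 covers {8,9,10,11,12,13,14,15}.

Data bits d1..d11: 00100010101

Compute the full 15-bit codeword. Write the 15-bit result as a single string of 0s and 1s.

Place data at non-parity positions: p1 p2 0 p4 0 1 0 p8 0 0 1 0 1 0 1
p1 (pos 1,3,5,7,9,11,13,15): XOR of data positions = 0⊕0⊕0⊕0⊕1⊕1⊕1 = 1
p2 (pos 2,3,6,7,10,11,14,15): XOR of data positions = 0⊕1⊕0⊕0⊕1⊕0⊕1 = 1
p4 (pos 4,5,6,7,12,13,14,15): XOR of data positions = 0⊕1⊕0⊕0⊕1⊕0⊕1 = 1
p8 (pos 8,9,10,11,12,13,14,15): XOR of data positions = 0⊕0⊕1⊕0⊕1⊕0⊕1 = 1
Codeword: 110101010010101

110101010010101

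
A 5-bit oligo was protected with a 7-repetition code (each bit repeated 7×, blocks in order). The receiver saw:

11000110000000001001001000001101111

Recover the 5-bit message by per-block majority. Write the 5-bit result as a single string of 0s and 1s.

Block 1 (1100011): 4 ones → 1
Block 2 (0000000): 0 ones → 0
Block 3 (0010010): 2 ones → 0
Block 4 (0100000): 1 one → 0
Block 5 (1101111): 6 ones → 1

10001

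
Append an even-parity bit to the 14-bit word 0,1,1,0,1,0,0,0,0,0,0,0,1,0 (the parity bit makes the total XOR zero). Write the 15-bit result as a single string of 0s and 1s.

011010000000100

XOR of the 14 data bits: 0⊕1⊕1⊕0⊕1⊕0⊕0⊕0⊕0⊕0⊕0⊕0⊕1⊕0 = 0
Parity bit = 0 (so all 15 bits XOR to 0).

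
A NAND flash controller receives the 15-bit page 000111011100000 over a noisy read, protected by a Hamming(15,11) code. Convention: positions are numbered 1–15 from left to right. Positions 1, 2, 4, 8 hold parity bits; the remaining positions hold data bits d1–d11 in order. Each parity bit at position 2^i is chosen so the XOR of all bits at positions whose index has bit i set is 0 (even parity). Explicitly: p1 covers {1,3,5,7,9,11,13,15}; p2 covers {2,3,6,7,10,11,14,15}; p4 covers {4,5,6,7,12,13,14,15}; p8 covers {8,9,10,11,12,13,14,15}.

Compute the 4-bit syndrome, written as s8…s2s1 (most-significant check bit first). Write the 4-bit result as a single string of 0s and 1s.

1100

s1 (pos 1,3,5,7,9,11,13,15): 0⊕0⊕1⊕0⊕1⊕0⊕0⊕0 = 0
s2 (pos 2,3,6,7,10,11,14,15): 0⊕0⊕1⊕0⊕1⊕0⊕0⊕0 = 0
s4 (pos 4,5,6,7,12,13,14,15): 1⊕1⊕1⊕0⊕0⊕0⊕0⊕0 = 1
s8 (pos 8,9,10,11,12,13,14,15): 1⊕1⊕1⊕0⊕0⊕0⊕0⊕0 = 1
Syndrome s8…s1 = 1100 → error at position 12.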